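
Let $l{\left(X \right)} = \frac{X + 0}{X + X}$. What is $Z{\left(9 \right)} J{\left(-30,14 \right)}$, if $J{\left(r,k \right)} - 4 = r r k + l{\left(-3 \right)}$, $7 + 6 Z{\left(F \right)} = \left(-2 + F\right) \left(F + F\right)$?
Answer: $\frac{999957}{4} \approx 2.4999 \cdot 10^{5}$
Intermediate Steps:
$Z{\left(F \right)} = - \frac{7}{6} + \frac{F \left(-2 + F\right)}{3}$ ($Z{\left(F \right)} = - \frac{7}{6} + \frac{\left(-2 + F\right) \left(F + F\right)}{6} = - \frac{7}{6} + \frac{\left(-2 + F\right) 2 F}{6} = - \frac{7}{6} + \frac{2 F \left(-2 + F\right)}{6} = - \frac{7}{6} + \frac{F \left(-2 + F\right)}{3}$)
$l{\left(X \right)} = \frac{1}{2}$ ($l{\left(X \right)} = \frac{X}{2 X} = X \frac{1}{2 X} = \frac{1}{2}$)
$J{\left(r,k \right)} = \frac{9}{2} + k r^{2}$ ($J{\left(r,k \right)} = 4 + \left(r r k + \frac{1}{2}\right) = 4 + \left(r^{2} k + \frac{1}{2}\right) = 4 + \left(k r^{2} + \frac{1}{2}\right) = 4 + \left(\frac{1}{2} + k r^{2}\right) = \frac{9}{2} + k r^{2}$)
$Z{\left(9 \right)} J{\left(-30,14 \right)} = \left(- \frac{7}{6} - 6 + \frac{9^{2}}{3}\right) \left(\frac{9}{2} + 14 \left(-30\right)^{2}\right) = \left(- \frac{7}{6} - 6 + \frac{1}{3} \cdot 81\right) \left(\frac{9}{2} + 14 \cdot 900\right) = \left(- \frac{7}{6} - 6 + 27\right) \left(\frac{9}{2} + 12600\right) = \frac{119}{6} \cdot \frac{25209}{2} = \frac{999957}{4}$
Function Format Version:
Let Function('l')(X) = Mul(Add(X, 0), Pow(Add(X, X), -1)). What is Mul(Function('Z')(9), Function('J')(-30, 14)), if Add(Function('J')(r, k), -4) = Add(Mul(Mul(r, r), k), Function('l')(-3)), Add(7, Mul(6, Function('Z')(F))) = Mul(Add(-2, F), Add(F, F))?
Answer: Rational(999957, 4) ≈ 2.4999e+5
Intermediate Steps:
Function('Z')(F) = Add(Rational(-7, 6), Mul(Rational(1, 3), F, Add(-2, F))) (Function('Z')(F) = Add(Rational(-7, 6), Mul(Rational(1, 6), Mul(Add(-2, F), Add(F, F)))) = Add(Rational(-7, 6), Mul(Rational(1, 6), Mul(Add(-2, F), Mul(2, F)))) = Add(Rational(-7, 6), Mul(Rational(1, 6), Mul(2, F, Add(-2, F)))) = Add(Rational(-7, 6), Mul(Rational(1, 3), F, Add(-2, F))))
Function('l')(X) = Rational(1, 2) (Function('l')(X) = Mul(X, Pow(Mul(2, X), -1)) = Mul(X, Mul(Rational(1, 2), Pow(X, -1))) = Rational(1, 2))
Function('J')(r, k) = Add(Rational(9, 2), Mul(k, Pow(r, 2))) (Function('J')(r, k) = Add(4, Add(Mul(Mul(r, r), k), Rational(1, 2))) = Add(4, Add(Mul(Pow(r, 2), k), Rational(1, 2))) = Add(4, Add(Mul(k, Pow(r, 2)), Rational(1, 2))) = Add(4, Add(Rational(1, 2), Mul(k, Pow(r, 2)))) = Add(Rational(9, 2), Mul(k, Pow(r, 2))))
Mul(Function('Z')(9), Function('J')(-30, 14)) = Mul(Add(Rational(-7, 6), Mul(Rational(-2, 3), 9), Mul(Rational(1, 3), Pow(9, 2))), Add(Rational(9, 2), Mul(14, Pow(-30, 2)))) = Mul(Add(Rational(-7, 6), -6, Mul(Rational(1, 3), 81)), Add(Rational(9, 2), Mul(14, 900))) = Mul(Add(Rational(-7, 6), -6, 27), Add(Rational(9, 2), 12600)) = Mul(Rational(119, 6), Rational(25209, 2)) = Rational(999957, 4)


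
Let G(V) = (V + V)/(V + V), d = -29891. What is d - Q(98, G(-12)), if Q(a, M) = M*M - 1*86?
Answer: -29806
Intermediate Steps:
G(V) = 1 (G(V) = (2*V)/((2*V)) = (2*V)*(1/(2*V)) = 1)
Q(a, M) = -86 + M² (Q(a, M) = M² - 86 = -86 + M²)
d - Q(98, G(-12)) = -29891 - (-86 + 1²) = -29891 - (-86 + 1) = -29891 - 1*(-85) = -29891 + 85 = -29806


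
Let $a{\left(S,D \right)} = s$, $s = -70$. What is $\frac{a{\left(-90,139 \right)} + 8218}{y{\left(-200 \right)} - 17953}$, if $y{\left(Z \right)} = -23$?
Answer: $- \frac{97}{214} \approx -0.45327$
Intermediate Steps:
$a{\left(S,D \right)} = -70$
$\frac{a{\left(-90,139 \right)} + 8218}{y{\left(-200 \right)} - 17953} = \frac{-70 + 8218}{-23 - 17953} = \frac{8148}{-17976} = 8148 \left(- \frac{1}{17976}\right) = - \frac{97}{214}$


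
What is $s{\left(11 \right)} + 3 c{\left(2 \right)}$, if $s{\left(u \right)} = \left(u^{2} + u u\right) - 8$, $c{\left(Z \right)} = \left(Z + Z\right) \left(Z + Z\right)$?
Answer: $282$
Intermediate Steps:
$c{\left(Z \right)} = 4 Z^{2}$ ($c{\left(Z \right)} = 2 Z 2 Z = 4 Z^{2}$)
$s{\left(u \right)} = -8 + 2 u^{2}$ ($s{\left(u \right)} = \left(u^{2} + u^{2}\right) - 8 = 2 u^{2} - 8 = -8 + 2 u^{2}$)
$s{\left(11 \right)} + 3 c{\left(2 \right)} = \left(-8 + 2 \cdot 11^{2}\right) + 3 \cdot 4 \cdot 2^{2} = \left(-8 + 2 \cdot 121\right) + 3 \cdot 4 \cdot 4 = \left(-8 + 242\right) + 3 \cdot 16 = 234 + 48 = 282$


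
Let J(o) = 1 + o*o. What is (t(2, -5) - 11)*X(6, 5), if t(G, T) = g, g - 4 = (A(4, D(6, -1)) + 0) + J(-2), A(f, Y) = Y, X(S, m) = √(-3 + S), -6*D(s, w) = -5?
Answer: -7*√3/6 ≈ -2.0207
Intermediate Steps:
D(s, w) = ⅚ (D(s, w) = -⅙*(-5) = ⅚)
J(o) = 1 + o²
g = 59/6 (g = 4 + ((⅚ + 0) + (1 + (-2)²)) = 4 + (⅚ + (1 + 4)) = 4 + (⅚ + 5) = 4 + 35/6 = 59/6 ≈ 9.8333)
t(G, T) = 59/6
(t(2, -5) - 11)*X(6, 5) = (59/6 - 11)*√(-3 + 6) = -7*√3/6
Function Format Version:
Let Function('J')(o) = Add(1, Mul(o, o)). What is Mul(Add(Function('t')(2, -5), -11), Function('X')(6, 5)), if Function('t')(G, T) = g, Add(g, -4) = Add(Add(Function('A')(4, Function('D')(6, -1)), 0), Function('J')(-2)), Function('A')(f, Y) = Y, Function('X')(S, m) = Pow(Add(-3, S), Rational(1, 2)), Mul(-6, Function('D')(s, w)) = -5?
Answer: Mul(Rational(-7, 6), Pow(3, Rational(1, 2))) ≈ -2.0207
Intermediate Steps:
Function('D')(s, w) = Rational(5, 6) (Function('D')(s, w) = Mul(Rational(-1, 6), -5) = Rational(5, 6))
Function('J')(o) = Add(1, Pow(o, 2))
g = Rational(59, 6) (g = Add(4, Add(Add(Rational(5, 6), 0), Add(1, Pow(-2, 2)))) = Add(4, Add(Rational(5, 6), Add(1, 4))) = Add(4, Add(Rational(5, 6), 5)) = Add(4, Rational(35, 6)) = Rational(59, 6) ≈ 9.8333)
Function('t')(G, T) = Rational(59, 6)
Mul(Add(Function('t')(2, -5), -11), Function('X')(6, 5)) = Mul(Add(Rational(59, 6), -11), Pow(Add(-3, 6), Rational(1, 2))) = Mul(Rational(-7, 6), Pow(3, Rational(1, 2)))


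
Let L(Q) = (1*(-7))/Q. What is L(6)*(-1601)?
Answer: 11207/6 ≈ 1867.8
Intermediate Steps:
L(Q) = -7/Q
L(6)*(-1601) = -7/6*(-1601) = 11207/6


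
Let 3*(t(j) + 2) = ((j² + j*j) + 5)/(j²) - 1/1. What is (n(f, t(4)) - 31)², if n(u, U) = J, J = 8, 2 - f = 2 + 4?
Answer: 529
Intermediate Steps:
t(j) = -7/3 + (5 + 2*j²)/(3*j²) (t(j) = -2 + (((j² + j*j) + 5)/(j²) - 1/1)/3 = -2 + (((j² + j²) + 5)/j² - 1*1)/3 = -2 + ((2*j² + 5)/j² - 1)/3 = -2 + ((5 + 2*j²)/j² - 1)/3 = -2 + (-1 + (5 + 2*j²)/j²)/3 = -2 + (-⅓ + (5 + 2*j²)/(3*j²)) = -7/3 + (5 + 2*j²)/(3*j²))
f = -4 (f = 2 - (2 + 4) = 2 - 1*6 = 2 - 6 = -4)
n(u, U) = 8
(n(f, t(4)) - 31)² = (8 - 31)² = (-23)² = 529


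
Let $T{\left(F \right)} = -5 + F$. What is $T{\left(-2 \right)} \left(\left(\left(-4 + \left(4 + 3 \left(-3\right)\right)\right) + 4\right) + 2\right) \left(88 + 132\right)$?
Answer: $4620$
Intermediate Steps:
$T{\left(-2 \right)} \left(\left(\left(-4 + \left(4 + 3 \left(-3\right)\right)\right) + 4\right) + 2\right) \left(88 + 132\right) = \left(-5 - 2\right) \left(\left(\left(-4 + \left(4 + 3 \left(-3\right)\right)\right) + 4\right) + 2\right) \left(88 + 132\right) = - 7 \left(\left(\left(-4 + \left(4 - 9\right)\right) + 4\right) + 2\right) 220 = - 7 \left(\left(\left(-4 - 5\right) + 4\right) + 2\right) 220 = - 7 \left(\left(-9 + 4\right) + 2\right) 220 = - 7 \left(-5 + 2\right) 220 = \left(-7\right) \left(-3\right) 220 = 21 \cdot 220 = 4620$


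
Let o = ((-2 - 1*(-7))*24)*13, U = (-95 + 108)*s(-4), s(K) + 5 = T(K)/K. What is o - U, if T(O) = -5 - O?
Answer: 6487/4 ≈ 1621.8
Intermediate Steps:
s(K) = -5 + (-5 - K)/K
U = -247/4 (U = (-95 + 108)*(-6 - 5/(-4)) = 13*(-6 - 5*(-¼)) = 13*(-6 + 5/4) = 13*(-19/4) = -247/4 ≈ -61.750)
o = 1560 (o = ((-2 + 7)*24)*13 = (5*24)*13 = 120*13 = 1560)
o - U = 1560 - 1*(-247/4) = 1560 + 247/4 = 6487/4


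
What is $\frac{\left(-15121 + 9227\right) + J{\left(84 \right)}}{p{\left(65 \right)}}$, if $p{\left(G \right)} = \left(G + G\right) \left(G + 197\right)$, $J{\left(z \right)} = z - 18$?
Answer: $- \frac{1457}{8515} \approx -0.17111$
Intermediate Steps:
$J{\left(z \right)} = -18 + z$ ($J{\left(z \right)} = z - 18 = -18 + z$)
$p{\left(G \right)} = 2 G \left(197 + G\right)$
$\frac{\left(-15121 + 9227\right) + J{\left(84 \right)}}{p{\left(65 \right)}} = \frac{\left(-15121 + 9227\right) + \left(-18 + 84\right)}{2 \cdot 65 \left(197 + 65\right)} = \frac{-5894 + 66}{2 \cdot 65 \cdot 262} = - \frac{5828}{34060} = \left(-5828\right) \frac{1}{34060} = - \frac{1457}{8515}$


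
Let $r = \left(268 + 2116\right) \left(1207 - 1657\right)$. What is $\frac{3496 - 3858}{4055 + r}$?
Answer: $\frac{362}{1068745} \approx 0.00033872$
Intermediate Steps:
$r = -1072800$ ($r = 2384 \left(-450\right) = -1072800$)
$\frac{3496 - 3858}{4055 + r} = \frac{3496 - 3858}{4055 - 1072800} = - \frac{362}{-1068745} = \left(-362\right) \left(- \frac{1}{1068745}\right) = \frac{362}{1068745}$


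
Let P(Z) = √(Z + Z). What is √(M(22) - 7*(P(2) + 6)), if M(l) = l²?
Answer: 2*√107 ≈ 20.688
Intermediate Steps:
P(Z) = √2*√Z (P(Z) = √(2*Z) = √2*√Z)
√(M(22) - 7*(P(2) + 6)) = √(22² - 7*(√2*√2 + 6)) = √(484 - 7*(2 + 6)) = √(484 - 7*8) = √(484 - 56) = √428 = 2*√107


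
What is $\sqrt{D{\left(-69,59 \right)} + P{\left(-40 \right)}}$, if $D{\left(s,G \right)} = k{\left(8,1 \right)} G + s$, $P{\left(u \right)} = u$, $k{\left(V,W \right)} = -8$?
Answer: $i \sqrt{581} \approx 24.104 i$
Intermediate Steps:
$D{\left(s,G \right)} = s - 8 G$ ($D{\left(s,G \right)} = - 8 G + s = s - 8 G$)
$\sqrt{D{\left(-69,59 \right)} + P{\left(-40 \right)}} = \sqrt{\left(-69 - 472\right) - 40} = \sqrt{-541 - 40} = \sqrt{-581} = i \sqrt{581}$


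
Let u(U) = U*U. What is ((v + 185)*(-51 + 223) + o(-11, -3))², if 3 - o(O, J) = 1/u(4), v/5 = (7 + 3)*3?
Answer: 850023149089/256 ≈ 3.3204e+9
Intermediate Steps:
u(U) = U²
v = 150 (v = 5*((7 + 3)*3) = 5*(10*3) = 5*30 = 150)
o(O, J) = 47/16 (o(O, J) = 3 - 1/(4²) = 3 - 1/16 = 47/16)
((v + 185)*(-51 + 223) + o(-11, -3))² = ((150 + 185)*(-51 + 223) + 47/16)² = (335*172 + 47/16)² = (57620 + 47/16)² = (921967/16)² = 850023149089/256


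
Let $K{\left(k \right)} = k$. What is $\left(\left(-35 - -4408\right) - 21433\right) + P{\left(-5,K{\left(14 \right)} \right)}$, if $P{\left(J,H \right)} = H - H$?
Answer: $-17060$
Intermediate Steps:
$P{\left(J,H \right)} = 0$
$\left(\left(-35 - -4408\right) - 21433\right) + P{\left(-5,K{\left(14 \right)} \right)} = \left(\left(-35 - -4408\right) - 21433\right) + 0 = \left(\left(-35 + 4408\right) - 21433\right) + 0 = \left(4373 - 21433\right) + 0 = -17060 + 0 = -17060$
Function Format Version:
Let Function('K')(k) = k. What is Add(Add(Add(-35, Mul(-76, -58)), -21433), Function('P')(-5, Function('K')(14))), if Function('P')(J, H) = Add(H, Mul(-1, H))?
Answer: -17060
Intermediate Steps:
Function('P')(J, H) = 0
Add(Add(Add(-35, Mul(-76, -58)), -21433), Function('P')(-5, Function('K')(14))) = Add(Add(Add(-35, Mul(-76, -58)), -21433), 0) = Add(Add(Add(-35, 4408), -21433), 0) = Add(Add(4373, -21433), 0) = Add(-17060, 0) = -17060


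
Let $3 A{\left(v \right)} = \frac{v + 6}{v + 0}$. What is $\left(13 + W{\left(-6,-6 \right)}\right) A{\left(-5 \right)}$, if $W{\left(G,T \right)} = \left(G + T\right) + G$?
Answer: $\frac{1}{3} \approx 0.33333$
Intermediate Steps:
$W{\left(G,T \right)} = T + 2 G$
$A{\left(v \right)} = \frac{6 + v}{3 v}$ ($A{\left(v \right)} = \frac{\left(v + 6\right) \frac{1}{v + 0}}{3} = \frac{\left(6 + v\right) \frac{1}{v}}{3} = \frac{\frac{1}{v} \left(6 + v\right)}{3} = \frac{6 + v}{3 v}$)
$\left(13 + W{\left(-6,-6 \right)}\right) A{\left(-5 \right)} = \left(13 + \left(-6 + 2 \left(-6\right)\right)\right) \frac{6 - 5}{3 \left(-5\right)} = \left(13 - 18\right) \frac{1}{3} \left(- \frac{1}{5}\right) 1 = \left(13 - 18\right) \left(- \frac{1}{15}\right) = \left(-5\right) \left(- \frac{1}{15}\right) = \frac{1}{3}$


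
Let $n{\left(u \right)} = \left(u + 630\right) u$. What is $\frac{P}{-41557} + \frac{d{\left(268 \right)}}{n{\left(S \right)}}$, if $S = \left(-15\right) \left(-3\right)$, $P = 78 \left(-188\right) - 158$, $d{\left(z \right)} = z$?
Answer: $\frac{461355526}{1262293875} \approx 0.36549$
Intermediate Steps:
$P = -14822$ ($P = -14664 - 158 = -14822$)
$S = 45$
$n{\left(u \right)} = u \left(630 + u\right)$ ($n{\left(u \right)} = \left(630 + u\right) u = u \left(630 + u\right)$)
$\frac{P}{-41557} + \frac{d{\left(268 \right)}}{n{\left(S \right)}} = - \frac{14822}{-41557} + \frac{268}{45 \left(630 + 45\right)} = \left(-14822\right) \left(- \frac{1}{41557}\right) + \frac{268}{45 \cdot 675} = \frac{14822}{41557} + \frac{268}{30375} = \frac{461355526}{1262293875}$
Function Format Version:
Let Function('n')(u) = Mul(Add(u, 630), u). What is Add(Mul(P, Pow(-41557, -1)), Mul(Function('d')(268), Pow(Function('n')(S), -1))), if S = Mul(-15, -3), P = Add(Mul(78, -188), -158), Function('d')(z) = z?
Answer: Rational(461355526, 1262293875) ≈ 0.36549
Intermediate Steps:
P = -14822 (P = Add(-14664, -158) = -14822)
S = 45
Function('n')(u) = Mul(u, Add(630, u)) (Function('n')(u) = Mul(Add(630, u), u) = Mul(u, Add(630, u)))
Add(Mul(P, Pow(-41557, -1)), Mul(Function('d')(268), Pow(Function('n')(S), -1))) = Add(Mul(-14822, Pow(-41557, -1)), Mul(268, Pow(Mul(45, Add(630, 45)), -1))) = Add(Mul(-14822, Rational(-1, 41557)), Mul(268, Pow(Mul(45, 675), -1))) = Add(Rational(14822, 41557), Mul(268, Pow(30375, -1))) = Add(Rational(14822, 41557), Mul(268, Rational(1, 30375))) = Add(Rational(14822, 41557), Rational(268, 30375)) = Rational(461355526, 1262293875)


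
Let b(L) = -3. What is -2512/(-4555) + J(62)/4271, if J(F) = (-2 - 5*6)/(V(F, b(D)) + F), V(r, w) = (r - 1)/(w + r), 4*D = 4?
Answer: 39891628848/72350932195 ≈ 0.55136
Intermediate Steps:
D = 1 (D = (¼)*4 = 1)
V(r, w) = (-1 + r)/(r + w)
J(F) = -32/(F + (-1 + F)/(-3 + F)) (J(F) = (-2 - 5*6)/((-1 + F)/(F - 3) + F) = (-2 - 30)/((-1 + F)/(-3 + F) + F) = -32/(F + (-1 + F)/(-3 + F)))
-2512/(-4555) + J(62)/4271 = -2512/(-4555) + (32*(3 - 1*62)/(-1 + 62 + 62*(-3 + 62)))/4271 = -2512*(-1/4555) + (32*(3 - 62)/(-1 + 62 + 62*59))*(1/4271) = 2512/4555 + (32*(-59)/(-1 + 62 + 3658))*(1/4271) = 2512/4555 + (32*(-59)/3719)*(1/4271) = 2512/4555 + (32*(1/3719)*(-59))*(1/4271) = 2512/4555 - 1888/3719*1/4271 = 2512/4555 - 1888/15883849 = 39891628848/72350932195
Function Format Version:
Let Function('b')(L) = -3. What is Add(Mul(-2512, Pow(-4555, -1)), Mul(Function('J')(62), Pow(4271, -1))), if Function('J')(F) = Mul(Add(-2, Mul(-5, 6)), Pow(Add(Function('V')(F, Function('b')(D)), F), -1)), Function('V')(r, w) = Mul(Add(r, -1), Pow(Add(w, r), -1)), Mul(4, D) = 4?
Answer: Rational(39891628848, 72350932195) ≈ 0.55136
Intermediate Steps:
D = 1 (D = Mul(Rational(1, 4), 4) = 1)
Function('V')(r, w) = Mul(Pow(Add(r, w), -1), Add(-1, r)) (Function('V')(r, w) = Mul(Add(-1, r), Pow(Add(r, w), -1)) = Mul(Pow(Add(r, w), -1), Add(-1, r)))
Function('J')(F) = Mul(-32, Pow(Add(F, Mul(Pow(Add(-3, F), -1), Add(-1, F))), -1)) (Function('J')(F) = Mul(Add(-2, Mul(-5, 6)), Pow(Add(Mul(Pow(Add(F, -3), -1), Add(-1, F)), F), -1)) = Mul(Add(-2, -30), Pow(Add(Mul(Pow(Add(-3, F), -1), Add(-1, F)), F), -1)) = Mul(-32, Pow(Add(F, Mul(Pow(Add(-3, F), -1), Add(-1, F))), -1)))
Add(Mul(-2512, Pow(-4555, -1)), Mul(Function('J')(62), Pow(4271, -1))) = Add(Mul(-2512, Pow(-4555, -1)), Mul(Mul(32, Pow(Add(-1, 62, Mul(62, Add(-3, 62))), -1), Add(3, Mul(-1, 62))), Pow(4271, -1))) = Add(Mul(-2512, Rational(-1, 4555)), Mul(Mul(32, Pow(Add(-1, 62, Mul(62, 59)), -1), Add(3, -62)), Rational(1, 4271))) = Add(Rational(2512, 4555), Mul(Mul(32, Pow(Add(-1, 62, 3658), -1), -59), Rational(1, 4271))) = Add(Rational(2512, 4555), Mul(Mul(32, Pow(3719, -1), -59), Rational(1, 4271))) = Add(Rational(2512, 4555), Mul(Mul(32, Rational(1, 3719), -59), Rational(1, 4271))) = Add(Rational(2512, 4555), Mul(Rational(-1888, 3719), Rational(1, 4271))) = Add(Rational(2512, 4555), Rational(-1888, 15883849)) = Rational(39891628848, 72350932195)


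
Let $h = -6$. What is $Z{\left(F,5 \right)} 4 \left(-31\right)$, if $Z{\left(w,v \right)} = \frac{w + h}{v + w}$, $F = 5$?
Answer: $\frac{62}{5} \approx 12.4$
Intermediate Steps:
$Z{\left(w,v \right)} = \frac{-6 + w}{v + w}$ ($Z{\left(w,v \right)} = \frac{w - 6}{v + w} = \frac{-6 + w}{v + w}$)
$Z{\left(F,5 \right)} 4 \left(-31\right) = \frac{-6 + 5}{5 + 5} \cdot 4 \left(-31\right) = \frac{1}{10} \left(-1\right) 4 \left(-31\right) = \left(- \frac{1}{10}\right) 4 \left(-31\right) = \left(- \frac{2}{5}\right) \left(-31\right) = \frac{62}{5}$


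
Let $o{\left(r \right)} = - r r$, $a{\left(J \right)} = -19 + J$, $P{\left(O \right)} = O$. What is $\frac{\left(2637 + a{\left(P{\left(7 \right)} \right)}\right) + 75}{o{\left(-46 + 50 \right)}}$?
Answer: $- \frac{675}{4} \approx -168.75$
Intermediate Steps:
$o{\left(r \right)} = - r^{2}$
$\frac{\left(2637 + a{\left(P{\left(7 \right)} \right)}\right) + 75}{o{\left(-46 + 50 \right)}} = \frac{\left(2637 + \left(-19 + 7\right)\right) + 75}{\left(-1\right) \left(-46 + 50\right)^{2}} = \frac{\left(2637 - 12\right) + 75}{\left(-1\right) 4^{2}} = \frac{2625 + 75}{\left(-1\right) 16} = \frac{2700}{-16} = 2700 \left(- \frac{1}{16}\right) = - \frac{675}{4}$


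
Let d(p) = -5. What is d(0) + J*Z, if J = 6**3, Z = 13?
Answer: 2803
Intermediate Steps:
J = 216
d(0) + J*Z = -5 + 216*13 = -5 + 2808 = 2803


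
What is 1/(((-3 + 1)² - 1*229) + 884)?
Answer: 1/659 ≈ 0.0015175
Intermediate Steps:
1/(((-3 + 1)² - 1*229) + 884) = 1/(((-2)² - 229) + 884) = 1/((4 - 229) + 884) = 1/(-225 + 884) = 1/659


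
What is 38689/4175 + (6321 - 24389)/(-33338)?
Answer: 682623891/69593075 ≈ 9.8088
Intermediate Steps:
38689/4175 + (6321 - 24389)/(-33338) = 38689*(1/4175) - 18068*(-1/33338) = 38689/4175 + 9034/16669 = 682623891/69593075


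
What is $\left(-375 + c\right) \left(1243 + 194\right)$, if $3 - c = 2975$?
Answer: $-4809639$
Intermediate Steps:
$c = -2972$ ($c = 3 - 2975 = -2972$)
$\left(-375 + c\right) \left(1243 + 194\right) = \left(-375 - 2972\right) \left(1243 + 194\right) = \left(-3347\right) 1437 = -4809639$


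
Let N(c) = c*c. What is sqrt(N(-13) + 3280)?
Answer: sqrt(3449) ≈ 58.728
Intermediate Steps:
N(c) = c**2
sqrt(N(-13) + 3280) = sqrt((-13)**2 + 3280) = sqrt(169 + 3280) = sqrt(3449)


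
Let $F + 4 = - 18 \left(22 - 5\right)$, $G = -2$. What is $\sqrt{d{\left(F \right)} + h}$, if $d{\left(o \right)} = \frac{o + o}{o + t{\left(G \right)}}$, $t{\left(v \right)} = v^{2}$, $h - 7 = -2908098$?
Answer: $\frac{i \sqrt{7563939421}}{51} \approx 1705.3 i$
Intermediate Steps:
$F = -310$ ($F = -4 - 18 \left(22 - 5\right) = -4 - 306 = -310$)
$h = -2908091$ ($h = 7 - 2908098 = -2908091$)
$d{\left(o \right)} = \frac{2 o}{4 + o}$ ($d{\left(o \right)} = \frac{o + o}{o + \left(-2\right)^{2}} = \frac{2 o}{o + 4} = \frac{2 o}{4 + o}$)
$\sqrt{d{\left(F \right)} + h} = \sqrt{2 \left(-310\right) \frac{1}{4 - 310} - 2908091} = \sqrt{2 \left(-310\right) \frac{1}{-306} - 2908091} = \sqrt{2 \left(-310\right) \left(- \frac{1}{306}\right) - 2908091} = \sqrt{\frac{310}{153} - 2908091} = \sqrt{- \frac{444937613}{153}} = \frac{i \sqrt{7563939421}}{51}$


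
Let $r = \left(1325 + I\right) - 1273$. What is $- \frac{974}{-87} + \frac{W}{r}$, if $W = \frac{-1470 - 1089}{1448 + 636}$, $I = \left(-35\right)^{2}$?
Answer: $\frac{2591852399}{231530316} \approx 11.194$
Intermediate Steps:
$I = 1225$
$r = 1277$ ($r = \left(1325 + 1225\right) - 1273 = 2550 - 1273 = 1277$)
$W = - \frac{2559}{2084}$ ($W = \frac{-1470 - 1089}{2084} = \left(-2559\right) \frac{1}{2084} = - \frac{2559}{2084} \approx -1.2279$)
$- \frac{974}{-87} + \frac{W}{r} = - \frac{974}{-87} - \frac{2559}{2084 \cdot 1277} = \left(-974\right) \left(- \frac{1}{87}\right) - \frac{2559}{2661268} = \frac{974}{87} - \frac{2559}{2661268} = \frac{2591852399}{231530316}$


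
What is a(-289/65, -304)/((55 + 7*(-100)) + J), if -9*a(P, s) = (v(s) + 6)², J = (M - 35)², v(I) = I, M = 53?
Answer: 88804/2889 ≈ 30.739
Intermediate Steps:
J = 324 (J = (53 - 35)² = 18² = 324)
a(P, s) = -(6 + s)²/9 (a(P, s) = -(s + 6)²/9 = -(6 + s)²/9)
a(-289/65, -304)/((55 + 7*(-100)) + J) = (-(6 - 304)²/9)/((55 + 7*(-100)) + 324) = (-⅑*(-298)²)/((55 - 700) + 324) = (-⅑*88804)/(-645 + 324) = -88804/9/(-321) = -88804/9*(-1/321) = 88804/2889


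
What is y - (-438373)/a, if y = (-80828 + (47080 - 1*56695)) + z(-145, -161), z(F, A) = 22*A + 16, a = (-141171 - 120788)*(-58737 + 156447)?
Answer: -2405231829667783/25596013890 ≈ -93969.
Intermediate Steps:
a = -25596013890 (a = -261959*97710 = -25596013890)
z(F, A) = 16 + 22*A
y = -93969 (y = (-80828 + (47080 - 1*56695)) + (16 + 22*(-161)) = (-80828 + (47080 - 56695)) + (16 - 3542) = (-80828 - 9615) - 3526 = -90443 - 3526 = -93969)
y - (-438373)/a = -93969 - (-438373)/(-25596013890) = -93969 - (-438373)*(-1)/25596013890 = -93969 - 1*438373/25596013890 = -93969 - 438373/25596013890 = -2405231829667783/25596013890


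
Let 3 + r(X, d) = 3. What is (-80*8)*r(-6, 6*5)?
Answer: 0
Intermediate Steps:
r(X, d) = 0 (r(X, d) = -3 + 3 = 0)
(-80*8)*r(-6, 6*5) = -80*8*0 = -640*0 = 0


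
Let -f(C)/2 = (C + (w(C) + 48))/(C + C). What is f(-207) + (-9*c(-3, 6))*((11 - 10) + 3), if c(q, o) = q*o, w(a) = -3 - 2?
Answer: 133972/207 ≈ 647.21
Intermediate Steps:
w(a) = -5
c(q, o) = o*q
f(C) = -(43 + C)/C (f(C) = -2*(C + (-5 + 48))/(C + C) = -2*(C + 43)/(2*C) = -2*(43 + C)*1/(2*C) = -(43 + C)/C)
f(-207) + (-9*c(-3, 6))*((11 - 10) + 3) = (-43 - 1*(-207))/(-207) + (-54*(-3))*((11 - 10) + 3) = -(-43 + 207)/207 + (-9*(-18))*(1 + 3) = -1/207*164 + 162*4 = -164/207 + 648 = 133972/207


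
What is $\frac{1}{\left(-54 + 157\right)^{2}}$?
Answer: $\frac{1}{10609} \approx 9.426 \cdot 10^{-5}$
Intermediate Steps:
$\frac{1}{\left(-54 + 157\right)^{2}} = \frac{1}{103^{2}} = \frac{1}{10609}$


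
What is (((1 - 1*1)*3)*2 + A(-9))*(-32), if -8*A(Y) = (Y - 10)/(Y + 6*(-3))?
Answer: 76/27 ≈ 2.8148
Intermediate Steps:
A(Y) = -(-10 + Y)/(8*(-18 + Y)) (A(Y) = -(Y - 10)/(8*(Y + 6*(-3))) = -(-10 + Y)/(8*(Y - 18)) = -(-10 + Y)/(8*(-18 + Y)))
(((1 - 1*1)*3)*2 + A(-9))*(-32) = (((1 - 1*1)*3)*2 + (10 - 1*(-9))/(8*(-18 - 9)))*(-32) = (((1 - 1)*3)*2 + (1/8)*(10 + 9)/(-27))*(-32) = ((0*3)*2 + (1/8)*(-1/27)*19)*(-32) = (0*2 - 19/216)*(-32) = (0 - 19/216)*(-32) = -19/216*(-32) = 76/27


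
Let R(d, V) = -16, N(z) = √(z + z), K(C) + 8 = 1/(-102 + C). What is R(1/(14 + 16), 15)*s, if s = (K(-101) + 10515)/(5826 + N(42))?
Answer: -4142130640/143547187 + 4265840*√21/430641561 ≈ -28.810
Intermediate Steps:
K(C) = -8 + 1/(-102 + C)
N(z) = √2*√z (N(z) = √(2*z) = √2*√z)
s = 2132920/(203*(5826 + 2*√21)) (s = ((817 - 8*(-101))/(-102 - 101) + 10515)/(5826 + √2*√42) = ((817 + 808)/(-203) + 10515)/(5826 + 2*√21) = (-1/203*1625 + 10515)/(5826 + 2*√21) = (-1625/203 + 10515)/(5826 + 2*√21) = 2132920/(203*(5826 + 2*√21)) ≈ 1.8006)
R(1/(14 + 16), 15)*s = -16*(258883165/143547187 - 266615*√21/430641561) = -4142130640/143547187 + 4265840*√21/430641561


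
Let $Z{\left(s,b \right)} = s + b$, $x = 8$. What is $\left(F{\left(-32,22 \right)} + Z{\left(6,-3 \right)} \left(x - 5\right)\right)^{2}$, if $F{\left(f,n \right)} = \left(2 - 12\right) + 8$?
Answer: $49$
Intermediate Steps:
$Z{\left(s,b \right)} = b + s$
$F{\left(f,n \right)} = -2$ ($F{\left(f,n \right)} = -10 + 8 = -2$)
$\left(F{\left(-32,22 \right)} + Z{\left(6,-3 \right)} \left(x - 5\right)\right)^{2} = \left(-2 + \left(-3 + 6\right) \left(8 - 5\right)\right)^{2} = \left(-2 + 3 \cdot 3\right)^{2} = \left(-2 + 9\right)^{2} = 7^{2} = 49$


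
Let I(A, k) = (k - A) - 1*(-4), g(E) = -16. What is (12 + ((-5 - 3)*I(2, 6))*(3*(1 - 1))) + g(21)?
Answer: -4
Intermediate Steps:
I(A, k) = 4 + k - A (I(A, k) = (k - A) + 4 = 4 + k - A)
(12 + ((-5 - 3)*I(2, 6))*(3*(1 - 1))) + g(21) = (12 + ((-5 - 3)*(4 + 6 - 1*2))*(3*(1 - 1))) - 16 = (12 + (-8*(4 + 6 - 2))*(3*0)) - 16 = (12 - 8*8*0) - 16 = (12 - 64*0) - 16 = (12 + 0) - 16 = 12 - 16 = -4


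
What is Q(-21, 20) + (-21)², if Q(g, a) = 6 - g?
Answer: 468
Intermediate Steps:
Q(-21, 20) + (-21)² = (6 - 1*(-21)) + (-21)² = (6 + 21) + 441 = 27 + 441 = 468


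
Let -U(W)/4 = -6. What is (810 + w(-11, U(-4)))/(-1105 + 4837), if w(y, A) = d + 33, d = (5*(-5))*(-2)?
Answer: 893/3732 ≈ 0.23928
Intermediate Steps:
d = 50 (d = -25*(-2) = 50)
U(W) = 24 (U(W) = -4*(-6) = 24)
w(y, A) = 83 (w(y, A) = 50 + 33 = 83)
(810 + w(-11, U(-4)))/(-1105 + 4837) = (810 + 83)/(-1105 + 4837) = 893/3732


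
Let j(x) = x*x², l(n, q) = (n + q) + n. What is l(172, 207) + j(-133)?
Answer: -2352086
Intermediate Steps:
l(n, q) = q + 2*n
j(x) = x³
l(172, 207) + j(-133) = (207 + 2*172) + (-133)³ = (207 + 344) - 2352637 = 551 - 2352637 = -2352086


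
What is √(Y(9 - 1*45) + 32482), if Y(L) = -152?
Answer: √32330 ≈ 179.81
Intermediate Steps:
√(Y(9 - 1*45) + 32482) = √(-152 + 32482) = √32330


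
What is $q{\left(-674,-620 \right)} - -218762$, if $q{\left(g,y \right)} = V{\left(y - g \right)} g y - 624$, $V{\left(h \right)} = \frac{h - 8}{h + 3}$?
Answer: $\frac{31656346}{57} \approx 5.5537 \cdot 10^{5}$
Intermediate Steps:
$V{\left(h \right)} = \frac{-8 + h}{3 + h}$
$q{\left(g,y \right)} = -624 + \frac{g y \left(-8 + y - g\right)}{3 + y - g}$ ($q{\left(g,y \right)} = \frac{-8 - \left(g - y\right)}{3 - \left(g - y\right)} g y - 624 = \frac{-8 + y - g}{3 + y - g} g y - 624 = \frac{g \left(-8 + y - g\right)}{3 + y - g} y - 624 = \frac{g y \left(-8 + y - g\right)}{3 + y - g} - 624 = -624 + \frac{g y \left(-8 + y - g\right)}{3 + y - g}$)
$q{\left(-674,-620 \right)} - -218762 = \frac{-1872 - -386880 + 624 \left(-674\right) - \left(-674\right) \left(-620\right) \left(8 - 674 - -620\right)}{3 - 620 - -674} - -218762 = \frac{-1872 + 386880 - 420576 - \left(-674\right) \left(-620\right) \left(8 - 674 + 620\right)}{3 - 620 + 674} + 218762 = \frac{-1872 + 386880 - 420576 - \left(-674\right) \left(-620\right) \left(-46\right)}{57} + 218762 = \frac{-1872 + 386880 - 420576 + 19222480}{57} + 218762 = \frac{1}{57} \cdot 19186912 + 218762 = \frac{19186912}{57} + 218762 = \frac{31656346}{57}$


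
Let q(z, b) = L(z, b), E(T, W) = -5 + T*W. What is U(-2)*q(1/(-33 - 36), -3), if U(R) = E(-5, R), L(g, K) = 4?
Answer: 20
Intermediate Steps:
U(R) = -5 - 5*R
q(z, b) = 4
U(-2)*q(1/(-33 - 36), -3) = (-5 - 5*(-2))*4 = (-5 + 10)*4 = 5*4 = 20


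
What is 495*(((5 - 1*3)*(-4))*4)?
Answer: -15840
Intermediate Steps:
495*(((5 - 1*3)*(-4))*4) = 495*(((5 - 3)*(-4))*4) = 495*((2*(-4))*4) = 495*(-8*4) = 495*(-32) = -15840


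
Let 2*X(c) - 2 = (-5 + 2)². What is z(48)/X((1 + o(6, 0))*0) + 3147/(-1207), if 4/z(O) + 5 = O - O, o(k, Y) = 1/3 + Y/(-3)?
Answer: -182741/66385 ≈ -2.7527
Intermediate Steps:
o(k, Y) = ⅓ - Y/3 (o(k, Y) = 1*(⅓) + Y*(-⅓) = ⅓ - Y/3)
X(c) = 11/2 (X(c) = 1 + (-5 + 2)²/2 = 1 + (½)*(-3)² = 1 + (½)*9 = 1 + 9/2 = 11/2)
z(O) = -⅘ (z(O) = 4/(-5 + (O - O)) = 4/(-5 + 0) = 4/(-5) = 4*(-⅕) = -⅘)
z(48)/X((1 + o(6, 0))*0) + 3147/(-1207) = -4/(5*11/2) + 3147/(-1207) = -⅘*2/11 + 3147*(-1/1207) = -8/55 - 3147/1207 = -182741/66385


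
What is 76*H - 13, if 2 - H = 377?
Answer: -28513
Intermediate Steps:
H = -375 (H = 2 - 1*377 = 2 - 377 = -375)
76*H - 13 = 76*(-375) - 13 = -28500 - 13 = -28513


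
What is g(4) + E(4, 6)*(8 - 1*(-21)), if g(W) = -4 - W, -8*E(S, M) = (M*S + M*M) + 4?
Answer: -240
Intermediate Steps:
E(S, M) = -1/2 - M**2/8 - M*S/8 (E(S, M) = -((M*S + M*M) + 4)/8 = -((M*S + M**2) + 4)/8 = -((M**2 + M*S) + 4)/8 = -(4 + M**2 + M*S)/8 = -1/2 - M**2/8 - M*S/8)
g(4) + E(4, 6)*(8 - 1*(-21)) = (-4 - 1*4) + (-1/2 - 1/8*6**2 - 1/8*6*4)*(8 - 1*(-21)) = (-4 - 4) + (-1/2 - 1/8*36 - 3)*(8 + 21) = -8 + (-1/2 - 9/2 - 3)*29 = -8 - 8*29 = -8 - 232 = -240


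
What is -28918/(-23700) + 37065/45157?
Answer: 156020759/76444350 ≈ 2.0410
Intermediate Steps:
-28918/(-23700) + 37065/45157 = -28918*(-1/23700) + 37065*(1/45157) = 14459/11850 + 5295/6451 = 156020759/76444350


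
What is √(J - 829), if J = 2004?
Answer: 5*√47 ≈ 34.278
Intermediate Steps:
√(J - 829) = √(2004 - 829) = √1175 = 5*√47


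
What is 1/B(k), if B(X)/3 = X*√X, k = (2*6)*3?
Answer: 1/648 ≈ 0.0015432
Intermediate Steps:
k = 36 (k = 12*3 = 36)
B(X) = 3*X^(3/2) (B(X) = 3*(X*√X) = 3*X^(3/2))
1/B(k) = 1/(3*36^(3/2)) = 1/(3*216) = 1/648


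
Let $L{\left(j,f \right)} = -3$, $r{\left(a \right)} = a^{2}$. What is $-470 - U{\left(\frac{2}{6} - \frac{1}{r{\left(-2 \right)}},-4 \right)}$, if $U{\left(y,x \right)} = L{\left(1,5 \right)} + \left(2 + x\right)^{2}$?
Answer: $-471$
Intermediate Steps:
$U{\left(y,x \right)} = -3 + \left(2 + x\right)^{2}$
$-470 - U{\left(\frac{2}{6} - \frac{1}{r{\left(-2 \right)}},-4 \right)} = -470 - \left(-3 + \left(2 - 4\right)^{2}\right) = -470 - \left(-3 + \left(-2\right)^{2}\right) = -470 - \left(-3 + 4\right) = -470 - 1 = -471$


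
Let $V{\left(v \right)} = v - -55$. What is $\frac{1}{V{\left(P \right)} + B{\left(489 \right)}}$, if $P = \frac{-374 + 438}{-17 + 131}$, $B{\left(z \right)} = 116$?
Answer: $\frac{57}{9779} \approx 0.0058288$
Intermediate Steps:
$P = \frac{32}{57}$ ($P = \frac{64}{114} = 64 \cdot \frac{1}{114} = \frac{32}{57} \approx 0.5614$)
$V{\left(v \right)} = 55 + v$ ($V{\left(v \right)} = v + 55 = 55 + v$)
$\frac{1}{V{\left(P \right)} + B{\left(489 \right)}} = \frac{1}{\left(55 + \frac{32}{57}\right) + 116} = \frac{1}{\frac{3167}{57} + 116} = \frac{1}{\frac{9779}{57}} = \frac{57}{9779}$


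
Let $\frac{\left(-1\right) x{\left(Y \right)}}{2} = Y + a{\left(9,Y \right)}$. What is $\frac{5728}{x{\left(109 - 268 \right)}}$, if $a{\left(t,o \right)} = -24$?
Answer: $\frac{2864}{183} \approx 15.65$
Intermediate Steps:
$x{\left(Y \right)} = 48 - 2 Y$ ($x{\left(Y \right)} = - 2 \left(Y - 24\right) = - 2 \left(-24 + Y\right) = 48 - 2 Y$)
$\frac{5728}{x{\left(109 - 268 \right)}} = \frac{5728}{48 - 2 \left(109 - 268\right)} = \frac{5728}{48 - -318} = \frac{5728}{48 + 318} = \frac{5728}{366} = 5728 \cdot \frac{1}{366} = \frac{2864}{183}$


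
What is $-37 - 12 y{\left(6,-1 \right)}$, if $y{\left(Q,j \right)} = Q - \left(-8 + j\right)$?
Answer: $-217$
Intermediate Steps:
$y{\left(Q,j \right)} = 8 + Q - j$
$-37 - 12 y{\left(6,-1 \right)} = -37 - 12 \left(8 + 6 - -1\right) = -37 - 12 \left(8 + 6 + 1\right) = -37 - 180 = -217$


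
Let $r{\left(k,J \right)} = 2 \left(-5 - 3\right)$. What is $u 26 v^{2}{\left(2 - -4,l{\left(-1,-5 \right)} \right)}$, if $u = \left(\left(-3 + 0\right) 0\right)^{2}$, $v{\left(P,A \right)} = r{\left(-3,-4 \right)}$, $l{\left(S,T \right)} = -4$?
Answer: $0$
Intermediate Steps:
$r{\left(k,J \right)} = -16$ ($r{\left(k,J \right)} = 2 \left(-8\right) = -16$)
$v{\left(P,A \right)} = -16$
$u = 0$ ($u = \left(\left(-3\right) 0\right)^{2} = 0^{2} = 0$)
$u 26 v^{2}{\left(2 - -4,l{\left(-1,-5 \right)} \right)} = 0 \cdot 26 \left(-16\right)^{2} = 0 \cdot 256 = 0$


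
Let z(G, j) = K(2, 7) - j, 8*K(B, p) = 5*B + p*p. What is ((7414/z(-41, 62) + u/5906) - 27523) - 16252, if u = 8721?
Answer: -113326346145/2580922 ≈ -43909.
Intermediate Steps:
K(B, p) = p**2/8 + 5*B/8 (K(B, p) = (5*B + p*p)/8 = (5*B + p**2)/8 = (p**2 + 5*B)/8 = p**2/8 + 5*B/8)
z(G, j) = 59/8 - j (z(G, j) = ((1/8)*7**2 + (5/8)*2) - j = ((1/8)*49 + 5/4) - j = (49/8 + 5/4) - j = 59/8 - j)
((7414/z(-41, 62) + u/5906) - 27523) - 16252 = ((7414/(59/8 - 1*62) + 8721/5906) - 27523) - 16252 = ((7414/(59/8 - 62) + 8721*(1/5906)) - 27523) - 16252 = ((7414/(-437/8) + 8721/5906) - 27523) - 16252 = ((7414*(-8/437) + 8721/5906) - 27523) - 16252 = ((-59312/437 + 8721/5906) - 27523) - 16252 = (-346485595/2580922 - 27523) - 16252 = -71381201801/2580922 - 16252 = -113326346145/2580922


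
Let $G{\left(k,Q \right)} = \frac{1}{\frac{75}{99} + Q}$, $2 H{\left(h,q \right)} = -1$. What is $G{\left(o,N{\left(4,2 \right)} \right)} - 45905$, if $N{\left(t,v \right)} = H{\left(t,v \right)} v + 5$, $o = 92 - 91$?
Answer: $- \frac{7207052}{157} \approx -45905.0$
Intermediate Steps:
$H{\left(h,q \right)} = - \frac{1}{2}$ ($H{\left(h,q \right)} = \frac{1}{2} \left(-1\right) = - \frac{1}{2}$)
$o = 1$
$N{\left(t,v \right)} = 5 - \frac{v}{2}$ ($N{\left(t,v \right)} = - \frac{v}{2} + 5 = 5 - \frac{v}{2}$)
$G{\left(k,Q \right)} = \frac{1}{\frac{25}{33} + Q}$ ($G{\left(k,Q \right)} = \frac{1}{75 \cdot \frac{1}{99} + Q} = \frac{1}{\frac{25}{33} + Q}$)
$G{\left(o,N{\left(4,2 \right)} \right)} - 45905 = \frac{33}{25 + 33 \left(5 - 1\right)} - 45905 = \frac{33}{25 + 33 \cdot 4} - 45905 = \frac{33}{25 + 132} - 45905 = \frac{33}{157} - 45905 = - \frac{7207052}{157}$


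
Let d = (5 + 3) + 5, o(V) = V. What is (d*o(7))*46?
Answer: 4186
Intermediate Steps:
d = 13 (d = 8 + 5 = 13)
(d*o(7))*46 = (13*7)*46 = 91*46 = 4186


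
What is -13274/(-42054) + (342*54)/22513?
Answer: 537745417/473380851 ≈ 1.1360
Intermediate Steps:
-13274/(-42054) + (342*54)/22513 = -13274*(-1/42054) + 18468*(1/22513) = 6637/21027 + 18468/22513 = 537745417/473380851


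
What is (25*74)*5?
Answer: 9250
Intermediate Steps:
(25*74)*5 = 1850*5 = 9250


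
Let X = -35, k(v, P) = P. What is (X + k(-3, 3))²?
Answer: 1024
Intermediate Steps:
(X + k(-3, 3))² = (-35 + 3)² = (-32)² = 1024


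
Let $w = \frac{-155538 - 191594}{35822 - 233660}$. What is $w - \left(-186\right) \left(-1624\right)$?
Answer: $- \frac{29879695250}{98919} \approx -3.0206 \cdot 10^{5}$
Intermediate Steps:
$w = \frac{173566}{98919}$ ($w = - \frac{347132}{-197838} = \left(-347132\right) \left(- \frac{1}{197838}\right) = \frac{173566}{98919} \approx 1.7546$)
$w - \left(-186\right) \left(-1624\right) = \frac{173566}{98919} - \left(-186\right) \left(-1624\right) = \frac{173566}{98919} - 302064 = - \frac{29879695250}{98919}$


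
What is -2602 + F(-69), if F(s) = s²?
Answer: 2159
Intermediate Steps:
-2602 + F(-69) = -2602 + (-69)² = -2602 + 4761 = 2159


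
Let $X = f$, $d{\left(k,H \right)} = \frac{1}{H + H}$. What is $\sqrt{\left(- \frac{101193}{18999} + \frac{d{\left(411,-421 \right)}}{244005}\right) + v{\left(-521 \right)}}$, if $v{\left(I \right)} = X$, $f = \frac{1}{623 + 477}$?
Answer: $\frac{i \sqrt{121207381149753789258821739}}{4770805768410} \approx 2.3077 i$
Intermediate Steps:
$d{\left(k,H \right)} = \frac{1}{2 H}$
$f = \frac{1}{1100} \approx 0.00090909$
$X = \frac{1}{1100} \approx 0.00090909$
$v{\left(I \right)} = \frac{1}{1100}$
$\sqrt{\left(- \frac{101193}{18999} + \frac{d{\left(411,-421 \right)}}{244005}\right) + v{\left(-521 \right)}} = \sqrt{\left(- \frac{101193}{18999} + \frac{\frac{1}{2} \frac{1}{-421}}{244005}\right) + \frac{1}{1100}} = \sqrt{\left(\left(-101193\right) \frac{1}{18999} + \frac{1}{2} \left(- \frac{1}{421}\right) \frac{1}{244005}\right) + \frac{1}{1100}} = \sqrt{\left(- \frac{33731}{6333} - \frac{1}{205452210}\right) + \frac{1}{1100}} = \sqrt{- \frac{2310036167281}{433709615310} + \frac{1}{1100}} = \sqrt{- \frac{254060607439379}{47708057684100}} = \frac{i \sqrt{121207381149753789258821739}}{4770805768410}$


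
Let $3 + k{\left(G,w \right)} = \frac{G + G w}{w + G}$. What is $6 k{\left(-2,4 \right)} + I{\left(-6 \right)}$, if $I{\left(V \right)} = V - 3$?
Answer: $-57$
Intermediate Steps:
$k{\left(G,w \right)} = -3 + \frac{G + G w}{G + w}$ ($k{\left(G,w \right)} = -3 + \frac{G + G w}{w + G} = -3 + \frac{G + G w}{G + w}$)
$I{\left(V \right)} = -3 + V$
$6 k{\left(-2,4 \right)} + I{\left(-6 \right)} = 6 \frac{\left(-3\right) 4 - -4 - 8}{-2 + 4} - 9 = 6 \frac{-12 + 4 - 8}{2} - 9 = 6 \cdot \frac{1}{2} \left(-16\right) - 9 = 6 \left(-8\right) - 9 = -48 - 9 = -57$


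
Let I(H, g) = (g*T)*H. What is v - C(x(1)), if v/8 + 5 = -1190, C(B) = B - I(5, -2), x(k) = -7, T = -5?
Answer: -9503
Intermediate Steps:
I(H, g) = -5*H*g (I(H, g) = (g*(-5))*H = (-5*g)*H = -5*H*g)
C(B) = -50 + B (C(B) = B - (-5)*5*(-2) = B - 1*50 = B - 50 = -50 + B)
v = -9560 (v = -40 + 8*(-1190) = -40 - 9520 = -9560)
v - C(x(1)) = -9560 - (-50 - 7) = -9560 - 1*(-57) = -9560 + 57 = -9503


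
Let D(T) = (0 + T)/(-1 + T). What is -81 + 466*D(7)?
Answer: 1388/3 ≈ 462.67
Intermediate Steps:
D(T) = T/(-1 + T)
-81 + 466*D(7) = -81 + 466*(7/(-1 + 7)) = -81 + 466*(7/6) = -81 + 1631/3 = 1388/3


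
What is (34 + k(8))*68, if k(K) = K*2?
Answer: 3400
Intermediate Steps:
k(K) = 2*K
(34 + k(8))*68 = (34 + 2*8)*68 = (34 + 16)*68 = 50*68 = 3400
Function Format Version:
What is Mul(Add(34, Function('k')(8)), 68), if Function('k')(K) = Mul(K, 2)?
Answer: 3400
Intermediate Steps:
Function('k')(K) = Mul(2, K)
Mul(Add(34, Function('k')(8)), 68) = Mul(Add(34, Mul(2, 8)), 68) = Mul(Add(34, 16), 68) = Mul(50, 68) = 3400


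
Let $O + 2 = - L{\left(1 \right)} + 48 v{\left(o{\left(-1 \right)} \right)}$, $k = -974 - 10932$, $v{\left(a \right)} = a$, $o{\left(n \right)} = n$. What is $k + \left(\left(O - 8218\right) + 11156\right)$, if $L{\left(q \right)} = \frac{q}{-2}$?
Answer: $- \frac{18035}{2} \approx -9017.5$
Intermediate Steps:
$L{\left(q \right)} = - \frac{q}{2}$ ($L{\left(q \right)} = q \left(- \frac{1}{2}\right) = - \frac{q}{2}$)
$k = -11906$ ($k = -974 - 10932 = -11906$)
$O = - \frac{99}{2}$ ($O = -2 + \left(- \frac{\left(-1\right) 1}{2} + 48 \left(-1\right)\right) = -2 - \frac{95}{2} = - \frac{99}{2} \approx -49.5$)
$k + \left(\left(O - 8218\right) + 11156\right) = -11906 + \left(\left(- \frac{99}{2} - 8218\right) + 11156\right) = -11906 + \left(- \frac{16535}{2} + 11156\right) = -11906 + \frac{5777}{2} = - \frac{18035}{2}$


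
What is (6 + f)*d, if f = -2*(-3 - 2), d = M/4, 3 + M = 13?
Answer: 40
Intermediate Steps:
M = 10 (M = -3 + 13 = 10)
d = 5/2 (d = 10/4 = 10*(¼) = 5/2 ≈ 2.5000)
f = 10 (f = -2*(-5) = 10)
(6 + f)*d = (6 + 10)*(5/2) = 16*(5/2) = 40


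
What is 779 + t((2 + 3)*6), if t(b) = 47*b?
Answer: 2189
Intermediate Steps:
779 + t((2 + 3)*6) = 779 + 47*((2 + 3)*6) = 779 + 47*(5*6) = 779 + 47*30 = 779 + 1410 = 2189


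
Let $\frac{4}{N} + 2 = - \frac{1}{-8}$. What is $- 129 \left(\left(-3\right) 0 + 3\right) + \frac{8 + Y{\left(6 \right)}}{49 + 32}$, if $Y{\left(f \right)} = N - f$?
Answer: $- \frac{470207}{1215} \approx -387.0$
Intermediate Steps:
$N = - \frac{32}{15}$ ($N = \frac{4}{-2 - \frac{1}{-8}} = \frac{4}{-2 - - \frac{1}{8}} = \frac{4}{-2 + \frac{1}{8}} = \frac{4}{- \frac{15}{8}} = 4 \left(- \frac{8}{15}\right) = - \frac{32}{15} \approx -2.1333$)
$Y{\left(f \right)} = - \frac{32}{15} - f$
$- 129 \left(\left(-3\right) 0 + 3\right) + \frac{8 + Y{\left(6 \right)}}{49 + 32} = - 129 \left(\left(-3\right) 0 + 3\right) + \frac{8 - \frac{122}{15}}{49 + 32} = - 129 \left(0 + 3\right) + \frac{8 - \frac{122}{15}}{81} = \left(-129\right) 3 + \left(8 - \frac{122}{15}\right) \frac{1}{81} = -387 - \frac{2}{1215} = - \frac{470207}{1215}$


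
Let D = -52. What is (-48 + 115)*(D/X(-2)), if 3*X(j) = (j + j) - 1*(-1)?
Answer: 3484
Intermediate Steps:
X(j) = 1/3 + 2*j/3 (X(j) = ((j + j) - 1*(-1))/3 = (2*j + 1)/3 = (1 + 2*j)/3 = 1/3 + 2*j/3)
(-48 + 115)*(D/X(-2)) = (-48 + 115)*(-52/(1/3 + (2/3)*(-2))) = 67*(-52/(1/3 - 4/3)) = 67*(-52/(-1)) = 67*(-52*(-1)) = 67*52 = 3484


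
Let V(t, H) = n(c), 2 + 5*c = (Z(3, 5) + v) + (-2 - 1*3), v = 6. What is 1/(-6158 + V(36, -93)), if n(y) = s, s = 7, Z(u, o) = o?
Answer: -1/6151 ≈ -0.00016258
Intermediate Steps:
c = ⅘ (c = -⅖ + ((5 + 6) + (-2 - 1*3))/5 = -⅖ + (11 + (-2 - 3))/5 = -⅖ + (11 - 5)/5 = -⅖ + (⅕)*6 = -⅖ + 6/5 = ⅘ ≈ 0.80000)
n(y) = 7
V(t, H) = 7
1/(-6158 + V(36, -93)) = 1/(-6158 + 7) = 1/(-6151) = -1/6151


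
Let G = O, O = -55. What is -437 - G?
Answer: -382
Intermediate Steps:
G = -55
-437 - G = -437 - 1*(-55) = -437 + 55 = -382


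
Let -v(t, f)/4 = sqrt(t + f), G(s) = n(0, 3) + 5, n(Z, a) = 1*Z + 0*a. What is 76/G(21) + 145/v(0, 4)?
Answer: -117/40 ≈ -2.9250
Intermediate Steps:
n(Z, a) = Z (n(Z, a) = Z + 0 = Z)
G(s) = 5 (G(s) = 0 + 5 = 5)
v(t, f) = -4*sqrt(f + t) (v(t, f) = -4*sqrt(t + f) = -4*sqrt(f + t))
76/G(21) + 145/v(0, 4) = 76/5 + 145/((-4*sqrt(4 + 0))) = 76*(1/5) + 145/((-4*sqrt(4))) = 76/5 + 145/((-4*2)) = 76/5 + 145/(-8) = 76/5 + 145*(-1/8) = 76/5 - 145/8 = -117/40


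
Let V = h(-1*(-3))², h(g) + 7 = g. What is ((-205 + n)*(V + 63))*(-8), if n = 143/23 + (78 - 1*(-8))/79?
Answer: 2873680/23 ≈ 1.2494e+5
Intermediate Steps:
h(g) = -7 + g
V = 16 (V = (-7 - 1*(-3))² = (-7 + 3)² = (-4)² = 16)
n = 13275/1817 (n = 143*(1/23) + (78 + 8)*(1/79) = 143/23 + 86*(1/79) = 143/23 + 86/79 = 13275/1817 ≈ 7.3060)
((-205 + n)*(V + 63))*(-8) = ((-205 + 13275/1817)*(16 + 63))*(-8) = -359210/1817*79*(-8) = -359210/23*(-8) = 2873680/23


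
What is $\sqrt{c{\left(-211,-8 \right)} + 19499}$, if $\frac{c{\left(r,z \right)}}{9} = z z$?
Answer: $5 \sqrt{803} \approx 141.69$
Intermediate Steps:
$c{\left(r,z \right)} = 9 z^{2}$ ($c{\left(r,z \right)} = 9 z z = 9 z^{2}$)
$\sqrt{c{\left(-211,-8 \right)} + 19499} = \sqrt{9 \left(-8\right)^{2} + 19499} = \sqrt{9 \cdot 64 + 19499} = \sqrt{576 + 19499} = \sqrt{20075} = 5 \sqrt{803}$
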